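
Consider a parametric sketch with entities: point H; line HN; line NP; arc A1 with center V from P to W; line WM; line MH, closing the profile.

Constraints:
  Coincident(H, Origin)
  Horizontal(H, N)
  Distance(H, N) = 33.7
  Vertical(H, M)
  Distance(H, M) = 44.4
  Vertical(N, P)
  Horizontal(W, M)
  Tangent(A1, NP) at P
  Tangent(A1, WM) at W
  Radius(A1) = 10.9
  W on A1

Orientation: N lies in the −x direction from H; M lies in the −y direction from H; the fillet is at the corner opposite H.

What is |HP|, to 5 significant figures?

47.518

The virtual corner opposite H is at (-33.700, -44.400). Since A1 is tangent to NP there, VP ⟂ NP and tangency of A1 to WM means the radius VW is perpendicular to WM, with radius 10.9, so the center V sits 10.9 in from both sides at V = (-22.800, -33.500). That places the tangent points at P = (-33.700, -33.500) on NP and W = (-22.800, -44.400) on WM. Then |HP| = |P − H| = 47.518.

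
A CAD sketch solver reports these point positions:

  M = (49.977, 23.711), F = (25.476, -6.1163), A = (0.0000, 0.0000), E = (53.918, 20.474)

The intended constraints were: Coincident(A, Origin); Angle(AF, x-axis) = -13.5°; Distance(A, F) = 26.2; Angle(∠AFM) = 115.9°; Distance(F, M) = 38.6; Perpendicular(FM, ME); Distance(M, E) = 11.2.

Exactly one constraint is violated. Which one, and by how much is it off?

Distance(M, E) = 11.2 — off by 6.10.

A = (0.00, 0.00) ✓; AF at -13.50° ✓; |AF| = 26.20 ✓; ∠AFM = 115.9° ✓; |FM| = 38.60 ✓; ∠(FM, ME) = 90.00° ✓; |ME| = 5.100 ✗.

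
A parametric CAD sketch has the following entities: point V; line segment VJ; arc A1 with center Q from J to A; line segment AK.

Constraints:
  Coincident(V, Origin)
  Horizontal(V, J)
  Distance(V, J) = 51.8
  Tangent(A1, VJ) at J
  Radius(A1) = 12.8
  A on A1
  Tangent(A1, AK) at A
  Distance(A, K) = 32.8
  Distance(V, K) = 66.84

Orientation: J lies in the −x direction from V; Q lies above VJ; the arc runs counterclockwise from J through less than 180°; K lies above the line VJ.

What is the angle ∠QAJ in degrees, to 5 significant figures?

38.372°

V is at the origin; VJ is horizontal with |VJ| = 51.8 and J on the −x side, so J = (-51.800, 0.0000). A1 meets VJ tangentially, so QJ is at right angles to VJ, so Q = J + (0, 12.8) = (-51.800, 12.800). Since QA ⟂ AK (tangency), |QK| = √(12.8² + 32.8²) = 35.209 regardless of where A sits on A1. So K lies on both circle(V, 66.84) and circle(Q, 35.209); the above-VJ intersection is K = (-46.862, 47.661). A is the foot of the tangent from K: A = (-39.341, 15.735).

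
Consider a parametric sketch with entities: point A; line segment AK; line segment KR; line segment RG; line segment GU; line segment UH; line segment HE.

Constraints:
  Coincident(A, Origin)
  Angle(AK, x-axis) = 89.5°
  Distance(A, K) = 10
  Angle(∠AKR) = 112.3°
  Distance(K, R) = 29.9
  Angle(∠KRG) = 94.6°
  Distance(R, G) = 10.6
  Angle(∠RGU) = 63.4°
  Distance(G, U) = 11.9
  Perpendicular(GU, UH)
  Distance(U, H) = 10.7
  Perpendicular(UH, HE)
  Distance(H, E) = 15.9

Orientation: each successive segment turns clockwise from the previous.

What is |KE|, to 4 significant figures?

38.53

GU ⟂ UH, so UH runs at 89.80°; with |UH| = 10.7, H = (20.70, 22.35). UH ⟂ HE, so HE runs at -0.2000°; with |HE| = 15.9, E = (36.60, 22.29). Then |KE| = |E − K| = 38.53.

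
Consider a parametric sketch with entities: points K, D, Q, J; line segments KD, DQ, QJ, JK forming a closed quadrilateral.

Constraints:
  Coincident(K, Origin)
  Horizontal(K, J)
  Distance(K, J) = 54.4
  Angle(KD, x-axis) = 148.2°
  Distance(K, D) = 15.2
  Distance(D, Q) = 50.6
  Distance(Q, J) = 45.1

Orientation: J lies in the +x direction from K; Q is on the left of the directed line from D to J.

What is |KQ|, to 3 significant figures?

46.7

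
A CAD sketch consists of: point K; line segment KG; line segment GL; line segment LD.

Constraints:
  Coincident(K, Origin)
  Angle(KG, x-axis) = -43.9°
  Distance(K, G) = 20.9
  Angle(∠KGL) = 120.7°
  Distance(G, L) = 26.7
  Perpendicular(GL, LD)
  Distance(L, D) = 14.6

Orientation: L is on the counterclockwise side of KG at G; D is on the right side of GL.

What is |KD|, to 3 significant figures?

49.6

K is at the origin; KG runs at -43.9° with length 20.9, so G = 20.9·(cos -43.9°, sin -43.9°) = (15.1, -14.5). ∠KGL = 120.7°, so GL runs at -43.9° + (180° − 120.7°) = 15.4° from the x-axis; with |GL| = 26.7, L = G + 26.7·(cos 15.4°, sin 15.4°) = (40.8, -7.40). GL ⟂ LD; with |LD| = 14.6 on the right of GL, D = L + 14.6·(0.266, -0.964) = (44.7, -21.5). Then |KD| = |D − K| = 49.6.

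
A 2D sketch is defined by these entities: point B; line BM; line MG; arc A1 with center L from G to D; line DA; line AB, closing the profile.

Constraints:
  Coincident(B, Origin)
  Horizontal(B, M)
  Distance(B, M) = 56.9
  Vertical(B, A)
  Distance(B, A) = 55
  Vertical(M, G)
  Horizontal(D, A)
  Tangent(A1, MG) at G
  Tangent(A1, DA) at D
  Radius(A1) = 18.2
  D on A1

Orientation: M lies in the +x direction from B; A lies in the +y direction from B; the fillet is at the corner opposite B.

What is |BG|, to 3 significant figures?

67.8

B is at the origin; B and M share the same y with |BM| = 56.9 and M on the +x side, so M = (56.9, 0.00). B and A share the same x with |BA| = 55.0 and A on the +y side, so A = (0.00, 55.0). The virtual corner opposite B is at (56.9, 55.0). A1 meets MG tangentially, so LG is at right angles to MG and A1 meets DA tangentially, so LD is at right angles to DA, with radius 18.2, so the center L sits 18.2 in from both sides at L = (38.7, 36.8). That places the tangent points at G = (56.9, 36.8) on MG and D = (38.7, 55.0) on DA. Then |BG| = |G − B| = 67.8.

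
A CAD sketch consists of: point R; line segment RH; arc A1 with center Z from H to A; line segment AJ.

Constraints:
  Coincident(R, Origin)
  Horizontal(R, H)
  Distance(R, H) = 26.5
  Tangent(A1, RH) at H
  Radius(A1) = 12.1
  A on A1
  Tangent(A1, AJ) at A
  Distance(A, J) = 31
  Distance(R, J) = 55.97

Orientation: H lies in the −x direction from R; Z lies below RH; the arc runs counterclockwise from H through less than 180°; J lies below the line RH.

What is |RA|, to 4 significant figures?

40.90

Checks: ∠(ZH, HR) = 90.00° ✓; |ZH| = 12.10 ✓; |ZA| = 12.10 ✓; ∠(ZA, AJ) = 90.00° ✓; |AJ| = 31.00 ✓; |RJ| = 55.97 ✓.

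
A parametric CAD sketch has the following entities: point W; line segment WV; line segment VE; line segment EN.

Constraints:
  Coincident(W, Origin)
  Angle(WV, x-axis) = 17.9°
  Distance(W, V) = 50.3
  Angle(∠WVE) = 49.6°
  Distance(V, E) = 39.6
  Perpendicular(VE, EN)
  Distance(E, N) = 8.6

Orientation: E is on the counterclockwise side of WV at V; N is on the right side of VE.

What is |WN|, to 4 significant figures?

47.42

W is at the origin; WV runs at 17.9° with length 50.3, so V = 50.3·(cos 17.9°, sin 17.9°) = (47.87, 15.46). ∠WVE = 49.6°, so VE runs at 17.9° + (180° − 49.6°) = 148.3° from the x-axis; with |VE| = 39.6, E = V + 39.6·(cos 148.3°, sin 148.3°) = (14.17, 36.27). VE is perpendicular to EN; with |EN| = 8.6 on the right of VE, N = E + 8.6·(0.5255, 0.8508) = (18.69, 43.59). Then |WN| = |N − W| = 47.42.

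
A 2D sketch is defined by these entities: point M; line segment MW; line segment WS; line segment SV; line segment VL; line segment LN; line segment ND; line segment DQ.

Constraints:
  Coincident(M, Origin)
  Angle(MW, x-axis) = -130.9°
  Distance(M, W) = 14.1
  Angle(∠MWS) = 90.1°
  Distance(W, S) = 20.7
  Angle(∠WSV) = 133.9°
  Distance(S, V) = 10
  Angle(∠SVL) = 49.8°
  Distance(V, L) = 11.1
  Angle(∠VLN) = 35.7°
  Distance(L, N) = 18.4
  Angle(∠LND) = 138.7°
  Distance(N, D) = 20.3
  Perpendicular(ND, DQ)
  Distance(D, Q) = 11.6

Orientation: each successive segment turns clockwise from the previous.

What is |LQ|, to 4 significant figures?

34.13

∠LND = 138.7° gives ND at 137.3° from the x-axis; with |ND| = 20.3, D = (-49.90, 20.37). ND ⟂ DQ, so DQ runs at 47.30°; with |DQ| = 11.6, Q = (-42.04, 28.90). Then |LQ| = |Q − L| = 34.13.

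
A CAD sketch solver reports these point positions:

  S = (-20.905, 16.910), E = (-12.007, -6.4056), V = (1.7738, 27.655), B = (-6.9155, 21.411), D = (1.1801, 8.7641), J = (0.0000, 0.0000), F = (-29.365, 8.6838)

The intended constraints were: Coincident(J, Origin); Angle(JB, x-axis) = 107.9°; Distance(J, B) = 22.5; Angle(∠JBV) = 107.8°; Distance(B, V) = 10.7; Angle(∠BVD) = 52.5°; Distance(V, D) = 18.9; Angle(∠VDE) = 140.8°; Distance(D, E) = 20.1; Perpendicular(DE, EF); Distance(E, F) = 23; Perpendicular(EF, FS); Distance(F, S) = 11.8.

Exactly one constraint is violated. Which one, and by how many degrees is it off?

Perpendicular(EF, FS) — off by 4.80°.

J = (0.00, 0.00) ✓; JB at 107.9° ✓; |JB| = 22.50 ✓; ∠JBV = 107.8° ✓; |BV| = 10.70 ✓; ∠BVD = 52.50° ✓; |VD| = 18.90 ✓; ∠VDE = 140.8° ✓; |DE| = 20.10 ✓; ∠(DE, EF) = 90.00° ✓; |EF| = 23.00 ✓; ∠(EF, FS) = 94.80° ✗; |FS| = 11.80 ✓.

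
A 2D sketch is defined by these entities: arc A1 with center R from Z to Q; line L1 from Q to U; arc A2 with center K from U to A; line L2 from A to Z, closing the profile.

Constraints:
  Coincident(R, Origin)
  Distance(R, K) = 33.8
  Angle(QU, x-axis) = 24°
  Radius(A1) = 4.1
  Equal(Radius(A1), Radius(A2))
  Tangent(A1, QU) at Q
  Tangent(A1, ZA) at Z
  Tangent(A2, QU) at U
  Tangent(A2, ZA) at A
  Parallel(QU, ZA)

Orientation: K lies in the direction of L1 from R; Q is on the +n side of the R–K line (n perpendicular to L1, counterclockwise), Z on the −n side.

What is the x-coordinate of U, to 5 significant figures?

29.210

The slot axis is L1's direction at 24.0°, so u = (cos 24.0°, sin 24.0°) = (0.91355, 0.40674) and n = (−sin 24.0°, cos 24.0°) = (-0.40674, 0.91355). R is at the origin and K lies 33.8 along u from R, so K = 33.8·u = (30.878, 13.748). Tangency of A1 to both parallel lines with radius 4.1 puts Q and Z at R ± 4.1·n: Q = (-1.6676, 3.7455), Z = (1.6676, -3.7455). Equal radii place U and A the same way about K: U = K + 4.1·n = (29.210, 17.493), A = K − 4.1·n = (32.545, 10.002). So U.x = 29.210.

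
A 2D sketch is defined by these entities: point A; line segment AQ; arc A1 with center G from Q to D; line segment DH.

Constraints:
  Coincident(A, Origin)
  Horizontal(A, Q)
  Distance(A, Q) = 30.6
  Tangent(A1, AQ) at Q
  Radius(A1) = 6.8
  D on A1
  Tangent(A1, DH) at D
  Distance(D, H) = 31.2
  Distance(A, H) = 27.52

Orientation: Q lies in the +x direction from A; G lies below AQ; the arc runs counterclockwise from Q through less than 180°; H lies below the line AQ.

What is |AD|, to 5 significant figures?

25.420

A is at the origin; A and Q share the same y with |AQ| = 30.6 and Q on the +x side, so Q = (30.600, 0.0000). The tangent condition forces GQ to be normal to AQ, so G = Q + (0, -6.8) = (30.600, -6.8000). Since GD ⟂ DH (tangency), |GH| = √(6.8² + 31.2²) = 31.932 regardless of where D sits on A1. So H lies on both circle(A, 27.52) and circle(G, 31.932); the below-AQ intersection is H = (5.7905, -26.904). D is the foot of the tangent from H: D = (25.292, -2.5497).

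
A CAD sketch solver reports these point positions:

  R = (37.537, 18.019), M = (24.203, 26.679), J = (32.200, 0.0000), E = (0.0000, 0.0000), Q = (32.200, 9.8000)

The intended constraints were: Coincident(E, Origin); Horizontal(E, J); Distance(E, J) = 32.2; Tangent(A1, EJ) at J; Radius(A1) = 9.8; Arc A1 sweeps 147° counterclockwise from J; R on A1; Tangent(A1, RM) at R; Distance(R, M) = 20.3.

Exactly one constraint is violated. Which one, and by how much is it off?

Distance(R, M) = 20.3 — off by 4.40.

E = (0.00, 0.00) ✓; E.y = 0.00, J.y = 0.00 ✓; |EJ| = 32.20 ✓; ∠(QJ, JE) = 90.00° ✓; |QJ| = 9.800 ✓; bearing(Q→R) − bearing(Q→J) = 147.0° ✓; |QR| = 9.800 ✓; ∠(QR, RM) = 90.00° ✓; |RM| = 15.90 ✗.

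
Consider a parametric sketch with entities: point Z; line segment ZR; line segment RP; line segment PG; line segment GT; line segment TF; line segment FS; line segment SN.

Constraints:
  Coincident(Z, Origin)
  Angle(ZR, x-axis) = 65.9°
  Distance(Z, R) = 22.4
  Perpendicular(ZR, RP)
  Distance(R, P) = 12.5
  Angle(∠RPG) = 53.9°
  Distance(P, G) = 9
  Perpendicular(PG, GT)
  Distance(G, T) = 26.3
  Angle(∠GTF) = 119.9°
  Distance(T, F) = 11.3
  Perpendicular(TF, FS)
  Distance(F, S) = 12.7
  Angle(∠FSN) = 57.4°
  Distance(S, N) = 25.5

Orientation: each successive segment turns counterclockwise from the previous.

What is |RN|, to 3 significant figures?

16.3

The perpendicularity gives FS at right angles to TF, so FS runs at 162°; with |FS| = 12.7, S = (16.7, 36.9). ∠FSN = 57.4° gives SN at -75.3° from the x-axis; with |SN| = 25.5, N = (23.2, 12.2). Then |RN| = |N − R| = 16.3.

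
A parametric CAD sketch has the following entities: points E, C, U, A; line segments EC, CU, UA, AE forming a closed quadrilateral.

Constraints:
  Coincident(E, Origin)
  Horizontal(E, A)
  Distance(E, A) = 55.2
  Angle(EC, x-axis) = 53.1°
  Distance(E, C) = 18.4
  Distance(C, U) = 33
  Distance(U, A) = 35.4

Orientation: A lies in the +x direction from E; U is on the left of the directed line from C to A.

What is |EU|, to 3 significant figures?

50.5

Checks: |CU| = 33.00 ✓; |UA| = 35.40 ✓.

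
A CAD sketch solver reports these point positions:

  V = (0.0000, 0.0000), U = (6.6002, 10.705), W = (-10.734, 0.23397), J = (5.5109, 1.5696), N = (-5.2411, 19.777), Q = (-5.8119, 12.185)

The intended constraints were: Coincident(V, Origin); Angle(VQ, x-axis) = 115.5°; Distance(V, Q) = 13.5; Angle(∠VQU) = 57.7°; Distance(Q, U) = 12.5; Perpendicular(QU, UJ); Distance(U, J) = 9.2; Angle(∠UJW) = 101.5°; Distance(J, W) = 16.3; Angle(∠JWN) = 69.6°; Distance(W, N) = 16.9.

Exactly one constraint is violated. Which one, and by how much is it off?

Distance(W, N) = 16.9 — off by 3.40.

V = (0.00, 0.00) ✓; VQ at 115.5° ✓; |VQ| = 13.50 ✓; ∠VQU = 57.70° ✓; |QU| = 12.50 ✓; ∠(QU, UJ) = 90.00° ✓; |UJ| = 9.200 ✓; ∠UJW = 101.5° ✓; |JW| = 16.30 ✓; ∠JWN = 69.60° ✓; |WN| = 20.30 ✗.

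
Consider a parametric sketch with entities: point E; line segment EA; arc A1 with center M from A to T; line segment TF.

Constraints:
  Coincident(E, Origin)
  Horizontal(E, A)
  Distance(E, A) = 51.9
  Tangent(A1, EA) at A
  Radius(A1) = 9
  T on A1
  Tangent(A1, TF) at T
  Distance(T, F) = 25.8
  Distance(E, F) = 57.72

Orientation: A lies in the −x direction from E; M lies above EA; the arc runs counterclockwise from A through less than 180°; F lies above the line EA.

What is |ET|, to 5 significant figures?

44.065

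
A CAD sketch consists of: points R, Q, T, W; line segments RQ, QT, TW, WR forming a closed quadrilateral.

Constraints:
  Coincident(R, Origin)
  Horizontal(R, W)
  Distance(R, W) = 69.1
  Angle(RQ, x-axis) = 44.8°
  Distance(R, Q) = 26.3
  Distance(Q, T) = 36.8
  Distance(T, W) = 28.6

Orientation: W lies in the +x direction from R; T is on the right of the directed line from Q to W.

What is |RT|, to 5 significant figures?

43.322

Checks: |QT| = 36.80 ✓; |TW| = 28.60 ✓.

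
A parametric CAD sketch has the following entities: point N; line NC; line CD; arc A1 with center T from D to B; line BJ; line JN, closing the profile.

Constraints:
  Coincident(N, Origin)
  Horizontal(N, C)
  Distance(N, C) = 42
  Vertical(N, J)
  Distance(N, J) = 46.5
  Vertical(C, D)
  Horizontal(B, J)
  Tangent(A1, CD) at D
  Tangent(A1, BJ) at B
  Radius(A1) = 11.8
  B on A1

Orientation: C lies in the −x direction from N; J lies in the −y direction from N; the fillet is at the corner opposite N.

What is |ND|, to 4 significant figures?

54.48

The virtual corner opposite N is at (-42.00, -46.50). A1 meets CD tangentially, so TD is at right angles to CD and tangency of A1 to BJ means the radius TB is perpendicular to BJ, with radius 11.8, so the center T sits 11.8 in from both sides at T = (-30.20, -34.70). That places the tangent points at D = (-42.00, -34.70) on CD and B = (-30.20, -46.50) on BJ. Then |ND| = |D − N| = 54.48.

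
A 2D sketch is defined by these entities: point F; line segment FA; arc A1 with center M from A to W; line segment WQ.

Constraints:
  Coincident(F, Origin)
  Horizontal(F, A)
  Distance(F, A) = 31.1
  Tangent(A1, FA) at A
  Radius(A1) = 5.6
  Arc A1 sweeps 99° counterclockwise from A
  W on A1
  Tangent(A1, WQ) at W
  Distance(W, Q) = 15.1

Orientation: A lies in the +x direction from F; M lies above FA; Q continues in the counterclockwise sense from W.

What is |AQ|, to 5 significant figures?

21.624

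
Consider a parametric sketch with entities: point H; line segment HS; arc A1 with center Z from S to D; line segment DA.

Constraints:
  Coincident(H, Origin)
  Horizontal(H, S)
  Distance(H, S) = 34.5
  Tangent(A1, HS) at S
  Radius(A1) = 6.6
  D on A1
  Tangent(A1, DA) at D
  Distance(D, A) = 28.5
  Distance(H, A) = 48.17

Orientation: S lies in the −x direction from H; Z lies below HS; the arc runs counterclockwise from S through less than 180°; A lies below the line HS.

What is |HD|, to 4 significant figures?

41.69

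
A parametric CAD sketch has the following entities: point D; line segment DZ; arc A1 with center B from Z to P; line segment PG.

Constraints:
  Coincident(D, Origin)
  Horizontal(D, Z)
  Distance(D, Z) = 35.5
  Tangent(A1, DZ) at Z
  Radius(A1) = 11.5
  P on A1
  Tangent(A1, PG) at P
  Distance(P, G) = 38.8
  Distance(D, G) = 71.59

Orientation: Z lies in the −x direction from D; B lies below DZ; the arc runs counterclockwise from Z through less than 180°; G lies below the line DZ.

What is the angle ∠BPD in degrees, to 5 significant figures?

21.053°

D is at the origin; D and Z share the same y with |DZ| = 35.5 and Z on the −x side, so Z = (-35.500, 0.0000). Tangency of A1 to DZ means the radius BZ is perpendicular to DZ, so B = Z + (0, -11.5) = (-35.500, -11.500). Since BP ⟂ PG (tangency), |BG| = √(11.5² + 38.8²) = 40.468 regardless of where P sits on A1. So G lies on both circle(D, 71.59) and circle(B, 40.468); the below-DZ intersection is G = (-53.220, -47.882). P is the foot of the tangent from G: P = (-46.844, -9.6100).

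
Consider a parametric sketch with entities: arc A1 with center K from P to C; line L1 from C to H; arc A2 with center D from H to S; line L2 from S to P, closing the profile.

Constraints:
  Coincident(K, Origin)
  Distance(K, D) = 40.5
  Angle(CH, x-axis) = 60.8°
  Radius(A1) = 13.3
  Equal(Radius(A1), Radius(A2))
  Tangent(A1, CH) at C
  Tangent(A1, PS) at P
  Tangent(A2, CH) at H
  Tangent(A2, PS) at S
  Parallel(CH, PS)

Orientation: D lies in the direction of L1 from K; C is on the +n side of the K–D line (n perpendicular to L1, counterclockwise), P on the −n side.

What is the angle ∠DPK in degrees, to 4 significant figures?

71.82°

K is at the origin and D lies 40.5 along u from K, so D = 40.5·u = (19.76, 35.35). Tangency of A1 to both parallel lines with radius 13.3 puts C and P at K ± 13.3·n: C = (-11.61, 6.489), P = (11.61, -6.489). Then cos ∠DPK = PD·PK / (|PD||PK|), giving 71.82°.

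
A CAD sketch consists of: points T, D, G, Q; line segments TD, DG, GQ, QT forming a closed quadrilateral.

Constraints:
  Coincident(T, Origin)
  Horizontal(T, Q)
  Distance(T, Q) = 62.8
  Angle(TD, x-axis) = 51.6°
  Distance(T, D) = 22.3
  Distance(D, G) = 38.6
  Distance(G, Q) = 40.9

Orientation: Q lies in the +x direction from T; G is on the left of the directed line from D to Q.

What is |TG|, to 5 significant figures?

60.031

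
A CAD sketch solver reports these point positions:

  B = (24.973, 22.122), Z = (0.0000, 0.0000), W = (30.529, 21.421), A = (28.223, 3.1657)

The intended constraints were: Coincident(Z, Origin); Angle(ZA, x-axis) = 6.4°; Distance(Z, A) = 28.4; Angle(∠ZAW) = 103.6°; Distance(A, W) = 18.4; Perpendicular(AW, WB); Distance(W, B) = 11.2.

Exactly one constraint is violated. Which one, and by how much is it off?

Distance(W, B) = 11.2 — off by 5.60.

Z = (0.00, 0.00) ✓; ZA at 6.400° ✓; |ZA| = 28.40 ✓; ∠ZAW = 103.6° ✓; |AW| = 18.40 ✓; ∠(AW, WB) = 90.01° ✓; |WB| = 5.600 ✗.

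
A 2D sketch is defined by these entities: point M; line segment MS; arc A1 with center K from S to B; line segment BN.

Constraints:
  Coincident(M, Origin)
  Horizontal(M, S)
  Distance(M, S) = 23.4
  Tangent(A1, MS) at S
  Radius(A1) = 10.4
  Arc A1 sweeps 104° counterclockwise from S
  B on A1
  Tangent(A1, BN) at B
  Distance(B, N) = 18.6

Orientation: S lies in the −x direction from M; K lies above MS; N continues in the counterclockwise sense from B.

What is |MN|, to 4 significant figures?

35.72

M is at the origin; MS is horizontal with |MS| = 23.4 and S on the −x side, so S = (-23.40, 0.000). Tangency of A1 to MS means the radius KS is perpendicular to MS, so K = S + (0, 10.4) = (-23.40, 10.40). On A1, S sits at bearing -90° from K; a 104° counterclockwise sweep puts B at bearing 14°, so B = K + 10.4·(cos 14°, sin 14°) = (-13.31, 12.92). A1 meets BN tangentially, so KB is at right angles to BN, so BN runs along (−sin 14°, cos 14°); with |BN| = 18.6, N = (-17.81, 30.96). Then |MN| = |N − M| = 35.72.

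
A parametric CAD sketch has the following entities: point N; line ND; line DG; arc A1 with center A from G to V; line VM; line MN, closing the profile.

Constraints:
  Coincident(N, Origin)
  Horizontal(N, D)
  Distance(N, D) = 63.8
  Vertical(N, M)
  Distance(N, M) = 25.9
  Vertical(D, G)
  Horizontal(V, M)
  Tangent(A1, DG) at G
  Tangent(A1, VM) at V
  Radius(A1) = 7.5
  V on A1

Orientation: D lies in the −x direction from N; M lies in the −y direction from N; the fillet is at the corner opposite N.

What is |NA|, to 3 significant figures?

59.2

NM is vertical with |NM| = 25.9 and M on the −y side, so M = (0.00, -25.9). The virtual corner opposite N is at (-63.8, -25.9). The tangent condition forces AG to be normal to DG and A1 meets VM tangentially, so AV is at right angles to VM, with radius 7.5, so the center A sits 7.5 in from both sides at A = (-56.3, -18.4). Then |NA| = |A − N| = 59.2.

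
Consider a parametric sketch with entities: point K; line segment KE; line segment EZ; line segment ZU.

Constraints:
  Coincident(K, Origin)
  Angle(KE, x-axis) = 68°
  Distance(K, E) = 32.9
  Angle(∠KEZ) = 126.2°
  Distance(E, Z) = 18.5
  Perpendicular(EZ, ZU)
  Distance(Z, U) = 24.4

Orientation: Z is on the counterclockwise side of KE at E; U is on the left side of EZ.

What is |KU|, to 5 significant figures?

37.992

∠KEZ = 126.2°, so EZ runs at 68.0° + (180° − 126.2°) = 121.80° from the x-axis; with |EZ| = 18.5, Z = E + 18.5·(cos 121.80°, sin 121.80°) = (2.5759, 46.227). EZ ⟂ ZU; with |ZU| = 24.4 on the left of EZ, U = Z + 24.4·(-0.84989, -0.52696) = (-18.162, 33.370). Then |KU| = |U − K| = 37.992.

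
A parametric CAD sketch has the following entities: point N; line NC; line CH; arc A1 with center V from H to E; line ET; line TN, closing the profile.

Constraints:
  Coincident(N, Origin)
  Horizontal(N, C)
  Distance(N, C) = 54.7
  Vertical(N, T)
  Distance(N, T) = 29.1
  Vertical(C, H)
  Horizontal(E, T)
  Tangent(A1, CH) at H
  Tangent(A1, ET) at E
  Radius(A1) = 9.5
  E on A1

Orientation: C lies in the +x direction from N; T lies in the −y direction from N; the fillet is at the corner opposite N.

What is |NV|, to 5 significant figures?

49.267

N is at the origin; N and C share the same y with |NC| = 54.7 and C on the +x side, so C = (54.700, 0.0000). N and T share the same x with |NT| = 29.1 and T on the −y side, so T = (0.0000, -29.100). The virtual corner opposite N is at (54.700, -29.100). The tangent condition forces VH to be normal to CH and A1 meets ET tangentially, so VE is at right angles to ET, with radius 9.5, so the center V sits 9.5 in from both sides at V = (45.200, -19.600). Then |NV| = |V − N| = 49.267.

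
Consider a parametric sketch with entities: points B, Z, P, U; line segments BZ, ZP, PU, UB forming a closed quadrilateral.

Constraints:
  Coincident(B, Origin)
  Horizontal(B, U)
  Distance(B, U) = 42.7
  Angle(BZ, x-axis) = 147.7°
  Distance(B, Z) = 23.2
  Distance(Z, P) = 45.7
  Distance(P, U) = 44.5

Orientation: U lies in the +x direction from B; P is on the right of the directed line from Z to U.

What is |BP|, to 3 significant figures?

26.1

B is at the origin; BU is horizontal with |BU| = 42.7 and U in +x, so U = (42.7, 0). BZ runs at 147.7° with |BZ| = 23.2, so Z = (-19.6, 12.4). P is determined by |ZP| = 45.7 and |PU| = 44.5 together: it lies at the intersection of circle(Z, 45.7) and circle(U, 44.5). With |ZU| = 63.5, the foot of the radical line on ZU is 32.6 from Z and the perpendicular offset is √(45.7² − 32.6²) = 32.0. Taking the right-of-ZU solution: P = (6.13, -25.4).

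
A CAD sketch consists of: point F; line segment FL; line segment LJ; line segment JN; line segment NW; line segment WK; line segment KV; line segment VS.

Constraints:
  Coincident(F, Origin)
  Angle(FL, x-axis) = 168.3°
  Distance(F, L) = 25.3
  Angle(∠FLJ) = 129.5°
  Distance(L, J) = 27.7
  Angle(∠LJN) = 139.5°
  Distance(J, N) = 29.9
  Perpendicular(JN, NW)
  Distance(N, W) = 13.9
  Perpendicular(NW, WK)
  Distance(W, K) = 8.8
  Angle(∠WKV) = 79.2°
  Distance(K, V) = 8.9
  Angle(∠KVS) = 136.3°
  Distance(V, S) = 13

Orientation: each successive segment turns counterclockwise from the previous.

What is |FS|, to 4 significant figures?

70.71

F is at the origin; FL runs at 168.3° with length 25.3, so L = (-24.77, 5.131). ∠FLJ = 129.5° gives LJ at -141.2° from the x-axis; with |LJ| = 27.7, J = (-46.36, -12.23). ∠LJN = 139.5° gives JN at -100.7° from the x-axis; with |JN| = 29.9, N = (-51.91, -41.61). JN is perpendicular to NW, so NW runs at -10.70°; with |NW| = 13.9, W = (-38.26, -44.19). NW is perpendicular to WK, so WK runs at 79.30°; with |WK| = 8.8, K = (-36.62, -35.54). ∠WKV = 79.2° gives KV at -179.9° from the x-axis; with |KV| = 8.9, V = (-45.52, -35.56). ∠KVS = 136.3° gives VS at -136.2° from the x-axis; with |VS| = 13.0, S = (-54.90, -44.55). Then |FS| = |S − F| = 70.71.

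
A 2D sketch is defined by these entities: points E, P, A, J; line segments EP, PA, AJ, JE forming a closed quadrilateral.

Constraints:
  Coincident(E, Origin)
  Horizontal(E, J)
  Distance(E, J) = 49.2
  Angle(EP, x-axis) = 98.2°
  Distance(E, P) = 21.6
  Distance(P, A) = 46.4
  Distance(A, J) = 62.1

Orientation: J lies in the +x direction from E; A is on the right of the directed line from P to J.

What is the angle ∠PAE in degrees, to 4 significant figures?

11.58°

Checks: EP at 98.20° ✓; |PA| = 46.40 ✓; |AJ| = 62.10 ✓.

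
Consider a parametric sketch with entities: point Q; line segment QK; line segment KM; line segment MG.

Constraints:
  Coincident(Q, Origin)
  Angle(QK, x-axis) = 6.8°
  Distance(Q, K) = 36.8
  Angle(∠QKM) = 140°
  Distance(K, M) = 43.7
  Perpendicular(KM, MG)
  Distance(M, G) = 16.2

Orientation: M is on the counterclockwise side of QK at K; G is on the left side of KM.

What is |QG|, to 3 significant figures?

72.3

Q is at the origin; QK runs at 6.8° with length 36.8, so K = 36.8·(cos 6.8°, sin 6.8°) = (36.5, 4.36). ∠QKM = 140.0°, so KM runs at 6.8° + (180° − 140.0°) = 46.8° from the x-axis; with |KM| = 43.7, M = K + 43.7·(cos 46.8°, sin 46.8°) = (66.5, 36.2). KM is perpendicular to MG; with |MG| = 16.2 on the left of KM, G = M + 16.2·(-0.729, 0.685) = (54.6, 47.3). Then |QG| = |G − Q| = 72.3.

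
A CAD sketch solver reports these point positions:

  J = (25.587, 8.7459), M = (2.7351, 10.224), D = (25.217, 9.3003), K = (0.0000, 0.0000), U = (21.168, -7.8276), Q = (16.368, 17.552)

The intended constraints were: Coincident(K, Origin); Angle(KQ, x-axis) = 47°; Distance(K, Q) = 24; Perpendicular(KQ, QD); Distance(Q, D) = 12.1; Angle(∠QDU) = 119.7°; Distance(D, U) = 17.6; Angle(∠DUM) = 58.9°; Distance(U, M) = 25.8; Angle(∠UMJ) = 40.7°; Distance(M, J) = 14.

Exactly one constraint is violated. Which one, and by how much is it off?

Distance(M, J) = 14 — off by 8.90.

K = (0.00, 0.00) ✓; KQ at 47.00° ✓; |KQ| = 24.00 ✓; ∠(KQ, QD) = 90.00° ✓; |QD| = 12.10 ✓; ∠QDU = 119.7° ✓; |DU| = 17.60 ✓; ∠DUM = 58.90° ✓; |UM| = 25.80 ✓; ∠UMJ = 40.70° ✓; |MJ| = 22.90 ✗.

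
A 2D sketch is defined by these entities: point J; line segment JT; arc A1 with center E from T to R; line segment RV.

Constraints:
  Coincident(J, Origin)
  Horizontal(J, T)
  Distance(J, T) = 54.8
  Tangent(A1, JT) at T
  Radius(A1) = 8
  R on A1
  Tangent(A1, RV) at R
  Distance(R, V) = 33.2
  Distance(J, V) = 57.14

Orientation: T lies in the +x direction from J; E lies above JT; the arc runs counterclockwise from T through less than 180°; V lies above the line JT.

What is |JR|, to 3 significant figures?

62.5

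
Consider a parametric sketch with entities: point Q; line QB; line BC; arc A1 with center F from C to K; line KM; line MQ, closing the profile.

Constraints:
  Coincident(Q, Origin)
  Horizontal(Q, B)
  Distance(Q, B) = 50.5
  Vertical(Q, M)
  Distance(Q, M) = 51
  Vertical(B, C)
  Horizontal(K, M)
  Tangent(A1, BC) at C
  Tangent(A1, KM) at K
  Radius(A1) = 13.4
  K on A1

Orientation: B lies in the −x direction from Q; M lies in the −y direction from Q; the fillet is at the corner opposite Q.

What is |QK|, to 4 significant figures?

63.07

Q is at the origin; Q and B share the same y with |QB| = 50.5 and B on the −x side, so B = (-50.50, 0.000). QM is vertical with |QM| = 51.0 and M on the −y side, so M = (0.000, -51.00). The virtual corner opposite Q is at (-50.50, -51.00). The tangent condition forces FC to be normal to BC and A1 meets KM tangentially, so FK is at right angles to KM, with radius 13.4, so the center F sits 13.4 in from both sides at F = (-37.10, -37.60). That places the tangent points at C = (-50.50, -37.60) on BC and K = (-37.10, -51.00) on KM. Then |QK| = |K − Q| = 63.07.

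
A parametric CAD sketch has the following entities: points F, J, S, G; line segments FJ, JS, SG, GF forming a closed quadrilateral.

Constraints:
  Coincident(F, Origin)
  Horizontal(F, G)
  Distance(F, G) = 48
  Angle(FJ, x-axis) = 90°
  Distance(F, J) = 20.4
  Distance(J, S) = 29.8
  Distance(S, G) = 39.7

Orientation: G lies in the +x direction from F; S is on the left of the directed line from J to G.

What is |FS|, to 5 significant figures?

42.896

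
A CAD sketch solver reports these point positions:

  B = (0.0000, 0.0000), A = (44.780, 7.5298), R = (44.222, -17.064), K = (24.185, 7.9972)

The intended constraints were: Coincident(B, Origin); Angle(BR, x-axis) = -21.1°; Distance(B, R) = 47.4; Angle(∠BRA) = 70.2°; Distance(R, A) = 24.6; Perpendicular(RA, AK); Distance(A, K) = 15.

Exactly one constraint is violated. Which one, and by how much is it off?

Distance(A, K) = 15 — off by 5.60.

B = (0.00, 0.00) ✓; BR at -21.10° ✓; |BR| = 47.40 ✓; ∠BRA = 70.20° ✓; |RA| = 24.60 ✓; ∠(RA, AK) = 90.00° ✓; |AK| = 20.60 ✗.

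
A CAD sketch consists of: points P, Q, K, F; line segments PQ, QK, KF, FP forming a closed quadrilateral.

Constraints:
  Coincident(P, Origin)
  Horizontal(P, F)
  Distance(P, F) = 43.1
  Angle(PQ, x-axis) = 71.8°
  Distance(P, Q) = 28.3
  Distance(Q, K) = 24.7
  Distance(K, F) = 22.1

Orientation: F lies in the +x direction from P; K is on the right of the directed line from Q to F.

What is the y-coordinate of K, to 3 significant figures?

5.85

Checks: |QK| = 24.70 ✓; |KF| = 22.10 ✓.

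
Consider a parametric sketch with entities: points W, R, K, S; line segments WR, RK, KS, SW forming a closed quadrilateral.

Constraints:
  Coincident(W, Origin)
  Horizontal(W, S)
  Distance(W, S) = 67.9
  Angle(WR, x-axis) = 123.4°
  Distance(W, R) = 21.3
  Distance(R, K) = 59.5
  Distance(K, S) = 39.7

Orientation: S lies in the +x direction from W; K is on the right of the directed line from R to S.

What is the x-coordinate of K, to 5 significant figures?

33.870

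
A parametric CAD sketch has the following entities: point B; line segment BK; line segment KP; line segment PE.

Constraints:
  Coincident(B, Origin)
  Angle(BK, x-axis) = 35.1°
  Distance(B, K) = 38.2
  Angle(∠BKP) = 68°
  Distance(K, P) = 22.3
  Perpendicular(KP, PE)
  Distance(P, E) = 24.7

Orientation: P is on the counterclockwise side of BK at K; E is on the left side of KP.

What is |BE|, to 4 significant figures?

13.37

B is at the origin; BK runs at 35.1° with length 38.2, so K = 38.2·(cos 35.1°, sin 35.1°) = (31.25, 21.97). ∠BKP = 68.0°, so KP runs at 35.1° + (180° − 68.0°) = 147.1° from the x-axis; with |KP| = 22.3, P = K + 22.3·(cos 147.1°, sin 147.1°) = (12.53, 34.08). KP ⟂ PE; with |PE| = 24.7 on the left of KP, E = P + 24.7·(-0.5432, -0.8396) = (-0.8866, 13.34). Then |BE| = |E − B| = 13.37.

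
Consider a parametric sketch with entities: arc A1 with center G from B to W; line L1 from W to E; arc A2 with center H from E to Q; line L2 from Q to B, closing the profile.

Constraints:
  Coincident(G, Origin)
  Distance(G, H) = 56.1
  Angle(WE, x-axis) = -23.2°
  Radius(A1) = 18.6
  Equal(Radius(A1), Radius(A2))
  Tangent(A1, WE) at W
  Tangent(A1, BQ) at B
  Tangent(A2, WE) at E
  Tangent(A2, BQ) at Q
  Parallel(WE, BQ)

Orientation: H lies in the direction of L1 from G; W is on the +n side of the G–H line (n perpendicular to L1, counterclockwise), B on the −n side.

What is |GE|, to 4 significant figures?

59.10

The slot axis is L1's direction at -23.2°, so u = (cos -23.2°, sin -23.2°) = (0.9191, -0.3939) and n = (−sin -23.2°, cos -23.2°) = (0.3939, 0.9191). G is at the origin and H lies 56.1 along u from G, so H = 56.1·u = (51.56, -22.10). Tangency of A1 to both parallel lines with radius 18.6 puts W and B at G ± 18.6·n: W = (7.327, 17.10), B = (-7.327, -17.10). Equal radii place E and Q the same way about H: E = H + 18.6·n = (58.89, -5.004), Q = H − 18.6·n = (44.24, -39.20). Then |GE| = |E − G| = 59.10.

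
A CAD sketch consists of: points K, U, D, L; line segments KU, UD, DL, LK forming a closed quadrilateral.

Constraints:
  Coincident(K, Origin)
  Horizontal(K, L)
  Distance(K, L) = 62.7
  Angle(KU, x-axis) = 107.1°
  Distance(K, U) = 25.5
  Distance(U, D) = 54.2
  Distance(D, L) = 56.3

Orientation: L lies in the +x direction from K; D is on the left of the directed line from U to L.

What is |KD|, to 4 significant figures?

64.78

K is at the origin; K and L share the same y with |KL| = 62.7 and L in +x, so L = (62.7, 0). KU runs at 107.1° with |KU| = 25.5, so U = (-7.498, 24.37). D is determined by |UD| = 54.2 and |DL| = 56.3 together: it lies at the intersection of circle(U, 54.2) and circle(L, 56.3). With |UL| = 74.31, the foot of the radical line on UL is 35.59 from U and the perpendicular offset is √(54.2² − 35.59²) = 40.88. Taking the left-of-UL solution: D = (39.53, 51.31).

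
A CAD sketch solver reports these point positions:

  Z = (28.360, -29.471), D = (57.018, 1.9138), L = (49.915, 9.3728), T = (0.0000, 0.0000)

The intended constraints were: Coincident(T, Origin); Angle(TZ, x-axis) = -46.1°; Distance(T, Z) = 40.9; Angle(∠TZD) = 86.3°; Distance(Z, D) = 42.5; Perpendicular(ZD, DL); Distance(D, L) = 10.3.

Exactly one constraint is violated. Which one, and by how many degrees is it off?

Perpendicular(ZD, DL) — off by 4.00°.

T = (0.00, 0.00) ✓; TZ at -46.10° ✓; |TZ| = 40.90 ✓; ∠TZD = 86.30° ✓; |ZD| = 42.50 ✓; ∠(ZD, DL) = 86.00° ✗; |DL| = 10.30 ✓.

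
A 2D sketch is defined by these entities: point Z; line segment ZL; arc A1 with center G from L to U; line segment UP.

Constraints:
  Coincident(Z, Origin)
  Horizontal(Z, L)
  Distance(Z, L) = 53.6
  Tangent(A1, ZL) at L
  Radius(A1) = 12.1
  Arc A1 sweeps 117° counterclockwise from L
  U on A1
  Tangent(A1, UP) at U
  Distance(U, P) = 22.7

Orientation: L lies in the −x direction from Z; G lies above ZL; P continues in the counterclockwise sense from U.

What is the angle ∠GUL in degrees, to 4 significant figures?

31.50°

Since A1 is tangent to ZL there, GL ⟂ ZL, so G = L + (0, 12.1) = (-53.60, 12.10). On A1, L sits at bearing -90° from G; a 117° counterclockwise sweep puts U at bearing 27°, so U = G + 12.1·(cos 27°, sin 27°) = (-42.82, 17.59). Then cos ∠GUL = UG·UL / (|UG||UL|), giving 31.50°.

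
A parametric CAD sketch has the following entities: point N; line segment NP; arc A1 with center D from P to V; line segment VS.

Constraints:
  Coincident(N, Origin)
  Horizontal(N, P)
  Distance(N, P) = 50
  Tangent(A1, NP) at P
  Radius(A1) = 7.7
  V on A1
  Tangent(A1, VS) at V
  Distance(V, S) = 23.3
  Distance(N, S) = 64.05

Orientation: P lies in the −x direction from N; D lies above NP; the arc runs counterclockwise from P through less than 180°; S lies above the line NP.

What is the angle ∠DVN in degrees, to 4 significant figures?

133.1°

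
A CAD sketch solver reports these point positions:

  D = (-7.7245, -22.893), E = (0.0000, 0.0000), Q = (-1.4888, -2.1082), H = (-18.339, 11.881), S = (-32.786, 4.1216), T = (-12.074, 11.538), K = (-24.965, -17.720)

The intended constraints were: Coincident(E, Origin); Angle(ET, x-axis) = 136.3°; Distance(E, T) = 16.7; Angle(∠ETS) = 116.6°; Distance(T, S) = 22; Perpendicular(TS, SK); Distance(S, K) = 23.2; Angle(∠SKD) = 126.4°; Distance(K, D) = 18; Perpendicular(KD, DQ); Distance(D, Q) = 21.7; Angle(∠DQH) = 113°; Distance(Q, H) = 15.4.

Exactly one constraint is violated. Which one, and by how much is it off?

Distance(Q, H) = 15.4 — off by 6.50.

E = (0.00, 0.00) ✓; ET at 136.3° ✓; |ET| = 16.70 ✓; ∠ETS = 116.6° ✓; |TS| = 22.00 ✓; ∠(TS, SK) = 90.00° ✓; |SK| = 23.20 ✓; ∠SKD = 126.4° ✓; |KD| = 18.00 ✓; ∠(KD, DQ) = 90.00° ✓; |DQ| = 21.70 ✓; ∠DQH = 113.0° ✓; |QH| = 21.90 ✗.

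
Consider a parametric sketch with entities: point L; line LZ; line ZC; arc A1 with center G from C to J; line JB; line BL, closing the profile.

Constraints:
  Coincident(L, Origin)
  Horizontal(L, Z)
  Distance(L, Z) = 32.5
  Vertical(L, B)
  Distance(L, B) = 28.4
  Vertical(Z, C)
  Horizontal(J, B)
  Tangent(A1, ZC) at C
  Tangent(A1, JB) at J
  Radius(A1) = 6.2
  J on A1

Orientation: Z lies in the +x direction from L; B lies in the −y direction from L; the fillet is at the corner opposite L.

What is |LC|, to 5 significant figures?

39.358

The virtual corner opposite L is at (32.500, -28.400). Since A1 is tangent to ZC there, GC ⟂ ZC and since A1 is tangent to JB there, GJ ⟂ JB, with radius 6.2, so the center G sits 6.2 in from both sides at G = (26.300, -22.200). That places the tangent points at C = (32.500, -22.200) on ZC and J = (26.300, -28.400) on JB. Then |LC| = |C − L| = 39.358.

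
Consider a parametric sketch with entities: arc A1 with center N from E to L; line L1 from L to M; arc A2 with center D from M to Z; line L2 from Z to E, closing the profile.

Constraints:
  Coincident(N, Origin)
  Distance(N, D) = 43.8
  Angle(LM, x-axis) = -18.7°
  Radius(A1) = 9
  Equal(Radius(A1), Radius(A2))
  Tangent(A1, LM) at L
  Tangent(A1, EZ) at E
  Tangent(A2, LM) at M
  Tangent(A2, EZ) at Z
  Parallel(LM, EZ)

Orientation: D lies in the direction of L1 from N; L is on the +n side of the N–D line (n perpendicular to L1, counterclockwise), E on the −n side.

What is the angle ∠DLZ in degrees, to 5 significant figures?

10.729°

The slot axis is L1's direction at -18.7°, so u = (cos -18.7°, sin -18.7°) = (0.94721, -0.32061) and n = (−sin -18.7°, cos -18.7°) = (0.32061, 0.94721). N is at the origin and D lies 43.8 along u from N, so D = 43.8·u = (41.488, -14.043). Tangency of A1 to both parallel lines with radius 9.0 puts L and E at N ± 9.0·n: L = (2.8855, 8.5249), E = (-2.8855, -8.5249). Equal radii place M and Z the same way about D: M = D + 9.0·n = (44.373, -5.5180), Z = D − 9.0·n = (38.602, -22.568). Then cos ∠DLZ = LD·LZ / (|LD||LZ|), giving 10.729°.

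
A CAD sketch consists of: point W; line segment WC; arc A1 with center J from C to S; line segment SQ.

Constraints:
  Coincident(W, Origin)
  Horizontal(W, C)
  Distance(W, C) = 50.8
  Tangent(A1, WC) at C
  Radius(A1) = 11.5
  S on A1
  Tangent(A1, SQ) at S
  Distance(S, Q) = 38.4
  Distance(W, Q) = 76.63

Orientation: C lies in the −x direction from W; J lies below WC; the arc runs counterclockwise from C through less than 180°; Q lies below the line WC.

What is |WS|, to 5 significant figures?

63.547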